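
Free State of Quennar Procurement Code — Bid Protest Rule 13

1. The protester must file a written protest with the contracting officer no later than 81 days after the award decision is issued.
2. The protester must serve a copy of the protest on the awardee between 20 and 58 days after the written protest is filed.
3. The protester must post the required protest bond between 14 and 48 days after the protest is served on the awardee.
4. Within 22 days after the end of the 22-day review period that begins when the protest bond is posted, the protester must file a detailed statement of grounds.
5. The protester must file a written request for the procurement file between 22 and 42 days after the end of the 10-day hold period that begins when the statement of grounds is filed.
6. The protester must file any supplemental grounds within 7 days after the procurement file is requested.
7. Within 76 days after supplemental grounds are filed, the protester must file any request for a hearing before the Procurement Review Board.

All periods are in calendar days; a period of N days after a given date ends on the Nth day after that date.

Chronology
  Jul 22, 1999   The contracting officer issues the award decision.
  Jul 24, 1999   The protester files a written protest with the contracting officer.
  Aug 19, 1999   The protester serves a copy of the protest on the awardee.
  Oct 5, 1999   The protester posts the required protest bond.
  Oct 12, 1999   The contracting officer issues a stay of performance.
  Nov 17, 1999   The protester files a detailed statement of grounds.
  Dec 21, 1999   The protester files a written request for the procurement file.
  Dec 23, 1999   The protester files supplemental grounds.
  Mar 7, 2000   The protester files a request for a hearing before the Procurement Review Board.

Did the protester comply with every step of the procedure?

Yes

Step 1: 81 days after Jul 22, 1999 (when the award decision is issued) is Oct 11, 1999; Jul 24, 1999 is within that limit.
Step 2: the window is 20–58 days after Jul 24, 1999 (when the written protest is filed), so Aug 13, 1999 through Sep 20, 1999; done Aug 19, 1999, which is between those dates.
Step 3: the window is 14–48 days after Aug 19, 1999 (when the protest is served on the awardee), so Sep 2, 1999 through Oct 6, 1999; done Oct 5, 1999 — within the window.
Step 4: 22 days after Oct 27, 1999 (end of the 22-day review period, which began when the protest bond is posted on Oct 5, 1999) is Nov 18, 1999; Nov 17, 1999 is within that limit.
Step 5: the window is 22–42 days after Nov 27, 1999 (end of the 10-day hold period, which began when the statement of grounds is filed on Nov 17, 1999), so Dec 19, 1999 through Jan 8, 2000; done Dec 21, 1999 — within the window.
Step 6: 7 days after Dec 21, 1999 (when the procurement file is requested) is Dec 28, 1999; done Dec 23, 1999 — timely.
Step 7: 76 days after Dec 23, 1999 (when supplemental grounds are filed) is Mar 8, 2000; completed Mar 7, 2000, before the deadline.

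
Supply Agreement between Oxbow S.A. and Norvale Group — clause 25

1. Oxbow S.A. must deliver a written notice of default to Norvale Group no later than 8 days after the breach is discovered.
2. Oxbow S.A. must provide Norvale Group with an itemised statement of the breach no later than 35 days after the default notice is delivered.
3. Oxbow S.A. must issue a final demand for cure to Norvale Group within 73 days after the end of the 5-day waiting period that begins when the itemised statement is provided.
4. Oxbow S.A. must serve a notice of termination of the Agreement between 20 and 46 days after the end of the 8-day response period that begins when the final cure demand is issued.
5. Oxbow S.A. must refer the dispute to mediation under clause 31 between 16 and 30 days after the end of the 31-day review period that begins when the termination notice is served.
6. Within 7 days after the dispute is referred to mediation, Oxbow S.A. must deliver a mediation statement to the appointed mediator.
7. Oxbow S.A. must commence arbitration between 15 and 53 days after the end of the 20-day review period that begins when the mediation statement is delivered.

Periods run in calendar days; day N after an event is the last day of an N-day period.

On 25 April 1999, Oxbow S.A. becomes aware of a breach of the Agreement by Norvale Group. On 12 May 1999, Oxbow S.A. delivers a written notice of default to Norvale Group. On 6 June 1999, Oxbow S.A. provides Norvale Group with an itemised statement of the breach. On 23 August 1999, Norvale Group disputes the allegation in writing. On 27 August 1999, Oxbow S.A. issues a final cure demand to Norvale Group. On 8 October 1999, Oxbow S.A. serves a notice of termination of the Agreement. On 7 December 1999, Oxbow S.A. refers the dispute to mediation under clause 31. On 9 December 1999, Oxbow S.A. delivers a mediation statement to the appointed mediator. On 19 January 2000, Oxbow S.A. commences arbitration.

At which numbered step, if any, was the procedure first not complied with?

Step 1

Step 1: 8 days after 25 April 1999 (when the breach is discovered) is 3 May 1999; done 12 May 1999 — 9 days late.
The procedure was therefore not followed at step 1.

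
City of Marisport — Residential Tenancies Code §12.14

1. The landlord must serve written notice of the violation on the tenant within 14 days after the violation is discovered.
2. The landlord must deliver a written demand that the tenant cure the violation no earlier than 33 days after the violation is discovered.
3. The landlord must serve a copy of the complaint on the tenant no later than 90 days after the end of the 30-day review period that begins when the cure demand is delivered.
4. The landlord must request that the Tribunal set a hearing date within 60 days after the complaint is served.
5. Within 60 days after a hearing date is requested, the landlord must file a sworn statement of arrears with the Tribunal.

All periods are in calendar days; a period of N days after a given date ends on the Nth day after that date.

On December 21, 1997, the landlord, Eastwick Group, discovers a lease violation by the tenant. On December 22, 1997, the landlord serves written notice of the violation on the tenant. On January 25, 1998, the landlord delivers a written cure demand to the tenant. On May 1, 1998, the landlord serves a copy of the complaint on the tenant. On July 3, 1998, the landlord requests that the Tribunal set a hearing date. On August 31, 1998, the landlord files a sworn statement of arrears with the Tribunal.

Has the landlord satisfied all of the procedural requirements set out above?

No

Step 1: 14 days after December 21, 1997 (when the violation is discovered) is January 4, 1998; done December 22, 1997 — timely.
Step 2: the earliest permitted date is 33 days after December 21, 1997 (when the violation is discovered), i.e. January 23, 1998; done January 25, 1998 — permitted.
Step 3: 90 days after February 24, 1998 (end of the 30-day review period, which began when the cure demand is delivered on January 25, 1998) is May 25, 1998; completed May 1, 1998, before the deadline.
Step 4: 60 days after May 1, 1998 (when the complaint is served) is June 30, 1998; done July 3, 1998 — 3 days late.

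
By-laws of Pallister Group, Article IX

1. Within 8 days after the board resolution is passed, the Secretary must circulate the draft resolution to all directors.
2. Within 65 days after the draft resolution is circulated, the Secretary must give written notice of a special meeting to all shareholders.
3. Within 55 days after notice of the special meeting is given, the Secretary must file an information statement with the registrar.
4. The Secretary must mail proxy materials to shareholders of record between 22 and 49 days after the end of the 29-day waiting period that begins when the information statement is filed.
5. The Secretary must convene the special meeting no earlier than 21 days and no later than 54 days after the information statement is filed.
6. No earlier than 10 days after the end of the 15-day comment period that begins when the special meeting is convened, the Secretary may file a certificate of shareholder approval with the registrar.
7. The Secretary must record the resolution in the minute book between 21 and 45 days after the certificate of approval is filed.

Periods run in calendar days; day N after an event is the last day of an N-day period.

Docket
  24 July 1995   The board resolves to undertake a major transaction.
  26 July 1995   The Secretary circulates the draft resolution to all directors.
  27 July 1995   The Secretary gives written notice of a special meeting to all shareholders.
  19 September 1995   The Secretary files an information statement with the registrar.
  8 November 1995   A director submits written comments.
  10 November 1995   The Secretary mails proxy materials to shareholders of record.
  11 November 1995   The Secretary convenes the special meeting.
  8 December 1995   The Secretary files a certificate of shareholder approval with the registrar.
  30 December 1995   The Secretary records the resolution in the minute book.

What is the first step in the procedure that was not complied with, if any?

None — every step was satisfied

Step 1 — counting 8 days from 24 July 1995 (when the board resolution is passed) gives a deadline of 1 August 1995; done 26 July 1995 — timely.
Step 2 — counting 65 days from 26 July 1995 (when the draft resolution is circulated) gives a deadline of 29 September 1995; done 27 July 1995 — timely.
Step 3 — counting 55 days from 27 July 1995 (when notice of the special meeting is given) gives a deadline of 20 September 1995; done 19 September 1995 — timely.
Step 4 — 22 and 49 days from 18 October 1995 (end of the 29-day waiting period, which began when the information statement is filed on 19 September 1995) are 9 November 1995 and 6 December 1995 respectively; 10 November 1995 falls inside that range.
Step 5 — 21 and 54 days from 19 September 1995 (when the information statement is filed) are 10 October 1995 and 12 November 1995 respectively; done 11 November 1995, which is between those dates.
Step 6 — must wait 10 days from 26 November 1995 (end of the 15-day comment period, which began when the special meeting is convened on 11 November 1995), so not before 6 December 1995; done 8 December 1995 — permitted.
Step 7 — 21 and 45 days from 8 December 1995 (when the certificate of approval is filed) are 29 December 1995 and 22 January 1996 respectively; 30 December 1995 falls inside that range.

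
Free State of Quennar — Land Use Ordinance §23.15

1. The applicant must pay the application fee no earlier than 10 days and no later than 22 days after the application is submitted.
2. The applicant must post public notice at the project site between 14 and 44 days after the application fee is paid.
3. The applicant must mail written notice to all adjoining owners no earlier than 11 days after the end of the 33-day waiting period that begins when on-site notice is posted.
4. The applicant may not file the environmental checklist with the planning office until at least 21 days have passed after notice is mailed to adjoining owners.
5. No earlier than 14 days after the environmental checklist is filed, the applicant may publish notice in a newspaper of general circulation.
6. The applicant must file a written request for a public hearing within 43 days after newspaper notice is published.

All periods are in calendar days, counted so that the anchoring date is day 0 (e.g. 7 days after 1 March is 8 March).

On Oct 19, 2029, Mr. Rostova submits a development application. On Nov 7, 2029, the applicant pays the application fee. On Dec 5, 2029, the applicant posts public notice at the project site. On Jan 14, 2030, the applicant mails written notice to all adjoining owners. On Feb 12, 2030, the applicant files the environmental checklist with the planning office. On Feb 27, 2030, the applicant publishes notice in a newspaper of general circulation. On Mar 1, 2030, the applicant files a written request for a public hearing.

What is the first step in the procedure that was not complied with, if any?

(1) the permitted window runs from Oct 19, 2029 + 10 = Oct 29, 2029 to Oct 19, 2029 + 22 = Nov 10, 2029; done Nov 7, 2029 — within the window.
(2) the permitted window runs from Nov 7, 2029 + 14 = Nov 21, 2029 to Nov 7, 2029 + 44 = Dec 21, 2029; Dec 5, 2029 falls inside that range.
(3) permitted from Jan 7, 2030 + 11 days = Jan 18, 2030 onward; Jan 14, 2030 is 4 days before the earliest permitted date.
Later steps need not be reached.

Step 3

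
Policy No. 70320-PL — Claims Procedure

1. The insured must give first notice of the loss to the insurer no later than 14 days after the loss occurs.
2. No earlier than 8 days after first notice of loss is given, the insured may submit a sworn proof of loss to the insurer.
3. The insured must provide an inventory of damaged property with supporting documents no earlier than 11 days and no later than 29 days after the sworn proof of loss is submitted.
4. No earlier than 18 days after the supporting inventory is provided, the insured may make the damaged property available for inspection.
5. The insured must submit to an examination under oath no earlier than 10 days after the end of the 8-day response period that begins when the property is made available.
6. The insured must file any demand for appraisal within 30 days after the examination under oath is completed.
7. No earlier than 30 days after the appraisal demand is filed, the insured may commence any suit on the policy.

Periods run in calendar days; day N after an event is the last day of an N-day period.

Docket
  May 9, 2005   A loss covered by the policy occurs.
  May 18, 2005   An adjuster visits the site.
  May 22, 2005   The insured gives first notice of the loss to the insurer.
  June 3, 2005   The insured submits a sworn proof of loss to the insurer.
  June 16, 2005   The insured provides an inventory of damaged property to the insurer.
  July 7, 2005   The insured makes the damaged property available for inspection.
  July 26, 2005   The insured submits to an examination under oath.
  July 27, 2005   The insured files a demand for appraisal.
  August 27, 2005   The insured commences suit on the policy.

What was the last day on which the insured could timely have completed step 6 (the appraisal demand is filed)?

Step 6 runs from July 26, 2005, when the examination under oath is completed. 30 days after July 26, 2005 is August 25, 2005.

August 25, 2005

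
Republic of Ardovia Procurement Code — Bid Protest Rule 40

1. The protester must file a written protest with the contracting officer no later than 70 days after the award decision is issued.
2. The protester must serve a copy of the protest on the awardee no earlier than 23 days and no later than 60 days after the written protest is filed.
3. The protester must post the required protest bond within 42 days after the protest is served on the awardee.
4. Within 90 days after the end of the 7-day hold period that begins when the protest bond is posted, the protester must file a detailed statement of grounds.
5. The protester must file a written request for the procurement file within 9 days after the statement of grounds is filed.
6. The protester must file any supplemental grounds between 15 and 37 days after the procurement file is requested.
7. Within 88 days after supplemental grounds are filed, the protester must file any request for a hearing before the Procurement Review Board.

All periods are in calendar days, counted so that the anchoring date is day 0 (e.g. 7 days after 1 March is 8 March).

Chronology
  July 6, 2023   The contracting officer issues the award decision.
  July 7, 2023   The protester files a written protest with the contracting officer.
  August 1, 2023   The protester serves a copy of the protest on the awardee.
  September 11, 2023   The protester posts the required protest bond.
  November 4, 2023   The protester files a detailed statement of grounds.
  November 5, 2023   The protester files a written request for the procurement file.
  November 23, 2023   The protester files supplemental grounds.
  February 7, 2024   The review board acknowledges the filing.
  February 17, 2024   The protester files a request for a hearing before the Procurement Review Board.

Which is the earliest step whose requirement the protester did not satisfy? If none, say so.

None — every step was satisfied

(1) due by July 6, 2023 + 70 days = September 14, 2023; completed July 7, 2023, before the deadline.
(2) the permitted window runs from July 7, 2023 + 23 = July 30, 2023 to July 7, 2023 + 60 = September 5, 2023; done August 1, 2023, which is between those dates.
(3) due by August 1, 2023 + 42 days = September 12, 2023; September 11, 2023 is within that limit.
(4) due by September 18, 2023 + 90 days = December 17, 2023; completed November 4, 2023, before the deadline.
(5) due by November 4, 2023 + 9 days = November 13, 2023; done November 5, 2023 — timely.
(6) the permitted window runs from November 5, 2023 + 15 = November 20, 2023 to November 5, 2023 + 37 = December 12, 2023; November 23, 2023 falls inside that range.
(7) due by November 23, 2023 + 88 days = February 19, 2024; done February 17, 2024 — timely.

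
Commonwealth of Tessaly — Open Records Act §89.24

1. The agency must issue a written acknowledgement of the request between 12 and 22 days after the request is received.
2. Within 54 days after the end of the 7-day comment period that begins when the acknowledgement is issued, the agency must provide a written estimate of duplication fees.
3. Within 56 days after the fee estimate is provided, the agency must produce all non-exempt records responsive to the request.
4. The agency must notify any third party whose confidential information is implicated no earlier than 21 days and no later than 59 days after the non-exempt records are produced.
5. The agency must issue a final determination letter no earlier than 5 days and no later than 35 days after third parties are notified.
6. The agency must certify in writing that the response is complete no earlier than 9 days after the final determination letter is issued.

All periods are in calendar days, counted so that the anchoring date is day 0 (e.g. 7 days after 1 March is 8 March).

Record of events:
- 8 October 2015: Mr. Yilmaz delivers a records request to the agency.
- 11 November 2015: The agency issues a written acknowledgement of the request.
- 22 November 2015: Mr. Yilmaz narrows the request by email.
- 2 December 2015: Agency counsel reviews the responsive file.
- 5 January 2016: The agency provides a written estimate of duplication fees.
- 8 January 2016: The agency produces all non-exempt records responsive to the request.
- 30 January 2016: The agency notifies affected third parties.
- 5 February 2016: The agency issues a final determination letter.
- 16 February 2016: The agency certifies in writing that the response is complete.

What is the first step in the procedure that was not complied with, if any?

Step 1

Step 1: the window is 12–22 days after 8 October 2015 (when the request is received), so 20 October 2015 through 30 October 2015; 11 November 2015 is 12 days past the end of the window.
No need to go further; step 1 was not satisfied.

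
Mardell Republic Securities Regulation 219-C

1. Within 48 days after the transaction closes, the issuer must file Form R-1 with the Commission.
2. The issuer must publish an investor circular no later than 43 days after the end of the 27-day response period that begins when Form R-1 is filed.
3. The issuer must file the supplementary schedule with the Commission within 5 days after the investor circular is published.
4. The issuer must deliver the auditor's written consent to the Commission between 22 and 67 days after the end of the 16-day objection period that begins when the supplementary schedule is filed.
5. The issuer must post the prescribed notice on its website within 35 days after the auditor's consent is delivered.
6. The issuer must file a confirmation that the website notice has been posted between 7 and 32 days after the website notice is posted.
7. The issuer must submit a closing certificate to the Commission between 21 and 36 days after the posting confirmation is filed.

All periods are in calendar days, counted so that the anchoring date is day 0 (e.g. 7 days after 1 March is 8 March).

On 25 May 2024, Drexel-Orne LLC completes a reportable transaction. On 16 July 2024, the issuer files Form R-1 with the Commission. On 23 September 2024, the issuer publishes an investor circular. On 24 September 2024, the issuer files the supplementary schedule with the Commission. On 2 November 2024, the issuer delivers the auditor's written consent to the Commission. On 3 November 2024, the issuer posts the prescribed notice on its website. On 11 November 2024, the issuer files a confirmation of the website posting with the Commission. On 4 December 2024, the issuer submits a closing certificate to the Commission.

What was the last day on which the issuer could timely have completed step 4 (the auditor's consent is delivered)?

The supplementary schedule is filed on 24 September 2024; the 16-day objection period therefore ends 10 October 2024, and step 4 runs from that date. The window is 22–67 days after 10 October 2024; it closes on 16 December 2024.

16 December 2024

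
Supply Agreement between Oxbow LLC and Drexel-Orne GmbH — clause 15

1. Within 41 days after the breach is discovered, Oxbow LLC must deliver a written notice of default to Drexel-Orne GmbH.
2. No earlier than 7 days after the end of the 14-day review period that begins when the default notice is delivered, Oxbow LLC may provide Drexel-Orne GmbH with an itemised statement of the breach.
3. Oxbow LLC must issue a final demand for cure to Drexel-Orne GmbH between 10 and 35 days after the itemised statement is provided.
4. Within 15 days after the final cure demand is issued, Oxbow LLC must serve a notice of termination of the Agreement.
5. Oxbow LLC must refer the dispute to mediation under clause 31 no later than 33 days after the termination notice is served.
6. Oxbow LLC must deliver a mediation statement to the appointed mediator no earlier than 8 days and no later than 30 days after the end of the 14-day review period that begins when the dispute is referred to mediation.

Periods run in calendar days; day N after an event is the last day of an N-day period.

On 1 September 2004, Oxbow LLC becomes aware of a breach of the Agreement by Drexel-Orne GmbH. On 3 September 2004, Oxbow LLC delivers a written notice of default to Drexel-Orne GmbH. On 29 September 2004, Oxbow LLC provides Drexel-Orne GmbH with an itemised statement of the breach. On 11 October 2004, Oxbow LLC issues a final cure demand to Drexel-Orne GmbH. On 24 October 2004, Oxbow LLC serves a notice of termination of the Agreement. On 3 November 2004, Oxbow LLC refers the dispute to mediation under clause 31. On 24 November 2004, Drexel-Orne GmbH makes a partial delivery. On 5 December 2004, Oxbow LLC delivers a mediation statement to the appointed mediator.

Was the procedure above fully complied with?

Step 1 — counting 41 days from 1 September 2004 (when the breach is discovered) gives a deadline of 12 October 2004; 3 September 2004 is within that limit.
Step 2 — must wait 7 days from 17 September 2004 (end of the 14-day review period, which began when the default notice is delivered on 3 September 2004), so not before 24 September 2004; done 29 September 2004 — permitted.
Step 3 — 10 and 35 days from 29 September 2004 (when the itemised statement is provided) are 9 October 2004 and 3 November 2004 respectively; done 11 October 2004, which is between those dates.
Step 4 — counting 15 days from 11 October 2004 (when the final cure demand is issued) gives a deadline of 26 October 2004; 24 October 2004 is within that limit.
Step 5 — counting 33 days from 24 October 2004 (when the termination notice is served) gives a deadline of 26 November 2004; 3 November 2004 is within that limit.
Step 6 — 8 and 30 days from 17 November 2004 (end of the 14-day review period, which began when the dispute is referred to mediation on 3 November 2004) are 25 November 2004 and 17 December 2004 respectively; done 5 December 2004, which is between those dates.

Yes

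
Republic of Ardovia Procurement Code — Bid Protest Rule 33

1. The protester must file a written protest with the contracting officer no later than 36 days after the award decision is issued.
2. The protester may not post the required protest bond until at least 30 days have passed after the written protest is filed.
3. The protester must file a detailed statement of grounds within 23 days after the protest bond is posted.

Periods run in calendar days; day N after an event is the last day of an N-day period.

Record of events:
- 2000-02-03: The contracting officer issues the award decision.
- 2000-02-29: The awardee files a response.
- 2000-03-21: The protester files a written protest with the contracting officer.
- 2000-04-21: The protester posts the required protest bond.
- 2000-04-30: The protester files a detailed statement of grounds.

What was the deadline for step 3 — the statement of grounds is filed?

Step 3 runs from 2000-04-21, when the protest bond is posted. 23 days after 2000-04-21 is 2000-05-14.

2000-05-14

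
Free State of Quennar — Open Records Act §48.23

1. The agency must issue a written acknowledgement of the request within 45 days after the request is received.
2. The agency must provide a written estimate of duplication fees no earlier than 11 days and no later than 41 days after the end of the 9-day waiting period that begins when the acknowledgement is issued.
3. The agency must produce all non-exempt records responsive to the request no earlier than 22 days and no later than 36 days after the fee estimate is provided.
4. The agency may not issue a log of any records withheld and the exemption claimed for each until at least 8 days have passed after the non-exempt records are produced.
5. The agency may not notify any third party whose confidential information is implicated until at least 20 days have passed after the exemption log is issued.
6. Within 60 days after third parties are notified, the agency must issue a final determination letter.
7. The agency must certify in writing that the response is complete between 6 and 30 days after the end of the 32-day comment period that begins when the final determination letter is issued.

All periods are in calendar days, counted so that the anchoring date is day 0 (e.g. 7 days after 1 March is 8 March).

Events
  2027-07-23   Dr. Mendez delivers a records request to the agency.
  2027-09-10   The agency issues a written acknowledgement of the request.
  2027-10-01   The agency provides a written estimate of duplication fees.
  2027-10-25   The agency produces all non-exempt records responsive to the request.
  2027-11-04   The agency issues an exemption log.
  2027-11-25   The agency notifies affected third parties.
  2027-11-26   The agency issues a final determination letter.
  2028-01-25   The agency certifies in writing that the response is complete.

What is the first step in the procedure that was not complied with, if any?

(1) due by 2027-07-23 + 45 days = 2027-09-06; not done until 2027-09-10, 4 days after the deadline.
Later steps need not be reached.

Step 1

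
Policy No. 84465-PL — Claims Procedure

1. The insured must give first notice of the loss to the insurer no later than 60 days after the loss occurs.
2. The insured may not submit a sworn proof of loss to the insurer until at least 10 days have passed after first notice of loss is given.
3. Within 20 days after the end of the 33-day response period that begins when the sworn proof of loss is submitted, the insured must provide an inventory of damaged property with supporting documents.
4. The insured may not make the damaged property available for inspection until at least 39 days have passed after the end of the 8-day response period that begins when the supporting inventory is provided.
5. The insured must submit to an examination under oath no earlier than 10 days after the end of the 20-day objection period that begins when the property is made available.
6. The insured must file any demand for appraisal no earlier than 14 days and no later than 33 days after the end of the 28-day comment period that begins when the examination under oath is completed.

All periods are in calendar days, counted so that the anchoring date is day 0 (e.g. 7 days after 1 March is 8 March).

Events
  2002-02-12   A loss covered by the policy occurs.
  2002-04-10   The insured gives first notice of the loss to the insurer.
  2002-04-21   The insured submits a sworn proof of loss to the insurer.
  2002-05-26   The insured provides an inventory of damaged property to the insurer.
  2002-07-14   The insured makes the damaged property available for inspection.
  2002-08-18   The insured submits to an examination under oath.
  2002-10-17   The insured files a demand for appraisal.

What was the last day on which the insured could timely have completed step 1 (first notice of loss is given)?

2002-04-13

Step 1 runs from 2002-02-12, when the loss occurs. 60 days after 2002-02-12 is 2002-04-13.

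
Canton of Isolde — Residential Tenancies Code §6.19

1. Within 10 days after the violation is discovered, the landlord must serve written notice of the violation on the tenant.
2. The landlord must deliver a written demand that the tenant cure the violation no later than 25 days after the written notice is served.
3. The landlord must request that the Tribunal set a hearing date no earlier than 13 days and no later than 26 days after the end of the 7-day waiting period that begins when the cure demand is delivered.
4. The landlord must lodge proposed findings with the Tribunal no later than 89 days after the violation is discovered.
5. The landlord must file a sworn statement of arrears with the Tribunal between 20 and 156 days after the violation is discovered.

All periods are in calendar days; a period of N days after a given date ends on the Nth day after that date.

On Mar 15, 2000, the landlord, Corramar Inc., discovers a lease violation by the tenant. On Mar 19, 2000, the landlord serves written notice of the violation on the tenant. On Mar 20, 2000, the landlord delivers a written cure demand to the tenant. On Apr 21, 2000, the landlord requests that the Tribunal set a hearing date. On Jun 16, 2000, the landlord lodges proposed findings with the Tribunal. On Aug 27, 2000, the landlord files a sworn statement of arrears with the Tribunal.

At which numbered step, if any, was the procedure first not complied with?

Step 4

(1) due by Mar 15, 2000 + 10 days = Mar 25, 2000; Mar 19, 2000 is within that limit.
(2) due by Mar 19, 2000 + 25 days = Apr 13, 2000; completed Mar 20, 2000, before the deadline.
(3) the permitted window runs from Mar 27, 2000 + 13 = Apr 9, 2000 to Mar 27, 2000 + 26 = Apr 22, 2000; done Apr 21, 2000 — within the window.
(4) due by Mar 15, 2000 + 89 days = Jun 12, 2000; Jun 16, 2000 misses that deadline by 4 days.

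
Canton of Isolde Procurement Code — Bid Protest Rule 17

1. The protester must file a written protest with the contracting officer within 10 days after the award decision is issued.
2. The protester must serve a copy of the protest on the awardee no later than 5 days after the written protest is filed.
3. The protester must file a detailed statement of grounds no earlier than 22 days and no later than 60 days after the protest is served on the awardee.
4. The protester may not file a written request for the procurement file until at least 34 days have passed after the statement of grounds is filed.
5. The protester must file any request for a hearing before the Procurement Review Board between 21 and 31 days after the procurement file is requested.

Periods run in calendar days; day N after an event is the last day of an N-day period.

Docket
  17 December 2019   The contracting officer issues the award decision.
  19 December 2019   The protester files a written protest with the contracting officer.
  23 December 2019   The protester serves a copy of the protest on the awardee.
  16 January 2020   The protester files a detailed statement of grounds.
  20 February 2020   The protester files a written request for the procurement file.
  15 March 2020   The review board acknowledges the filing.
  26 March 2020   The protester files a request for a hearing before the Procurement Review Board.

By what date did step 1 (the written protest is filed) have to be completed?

27 December 2019

Step 1 runs from 17 December 2019, when the award decision is issued. 10 days after 17 December 2019 is 27 December 2019.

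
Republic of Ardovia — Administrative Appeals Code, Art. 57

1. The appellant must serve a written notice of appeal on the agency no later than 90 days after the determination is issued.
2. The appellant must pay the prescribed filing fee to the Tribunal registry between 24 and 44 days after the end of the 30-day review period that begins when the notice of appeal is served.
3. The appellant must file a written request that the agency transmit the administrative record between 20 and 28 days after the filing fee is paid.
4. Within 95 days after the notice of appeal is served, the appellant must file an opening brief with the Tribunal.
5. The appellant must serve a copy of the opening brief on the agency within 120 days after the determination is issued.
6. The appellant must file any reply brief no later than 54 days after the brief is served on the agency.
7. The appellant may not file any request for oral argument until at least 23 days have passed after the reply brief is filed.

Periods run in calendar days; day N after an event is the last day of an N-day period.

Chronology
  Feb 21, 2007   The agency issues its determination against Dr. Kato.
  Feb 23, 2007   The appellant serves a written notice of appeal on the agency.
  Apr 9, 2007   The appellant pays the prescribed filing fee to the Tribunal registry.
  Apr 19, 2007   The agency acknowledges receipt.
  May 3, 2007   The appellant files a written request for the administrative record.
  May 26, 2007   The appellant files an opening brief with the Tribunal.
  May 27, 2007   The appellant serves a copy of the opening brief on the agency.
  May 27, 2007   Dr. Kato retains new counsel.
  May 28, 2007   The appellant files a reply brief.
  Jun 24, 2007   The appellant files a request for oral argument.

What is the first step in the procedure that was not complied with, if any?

Step 2

Step 1 — counting 90 days from Feb 21, 2007 (when the determination is issued) gives a deadline of May 22, 2007; completed Feb 23, 2007, before the deadline.
Step 2 — 24 and 44 days from Mar 25, 2007 (end of the 30-day review period, which began when the notice of appeal is served on Feb 23, 2007) are Apr 18, 2007 and May 8, 2007 respectively; Apr 9, 2007 is 9 days too early.
That is the first point of non-compliance.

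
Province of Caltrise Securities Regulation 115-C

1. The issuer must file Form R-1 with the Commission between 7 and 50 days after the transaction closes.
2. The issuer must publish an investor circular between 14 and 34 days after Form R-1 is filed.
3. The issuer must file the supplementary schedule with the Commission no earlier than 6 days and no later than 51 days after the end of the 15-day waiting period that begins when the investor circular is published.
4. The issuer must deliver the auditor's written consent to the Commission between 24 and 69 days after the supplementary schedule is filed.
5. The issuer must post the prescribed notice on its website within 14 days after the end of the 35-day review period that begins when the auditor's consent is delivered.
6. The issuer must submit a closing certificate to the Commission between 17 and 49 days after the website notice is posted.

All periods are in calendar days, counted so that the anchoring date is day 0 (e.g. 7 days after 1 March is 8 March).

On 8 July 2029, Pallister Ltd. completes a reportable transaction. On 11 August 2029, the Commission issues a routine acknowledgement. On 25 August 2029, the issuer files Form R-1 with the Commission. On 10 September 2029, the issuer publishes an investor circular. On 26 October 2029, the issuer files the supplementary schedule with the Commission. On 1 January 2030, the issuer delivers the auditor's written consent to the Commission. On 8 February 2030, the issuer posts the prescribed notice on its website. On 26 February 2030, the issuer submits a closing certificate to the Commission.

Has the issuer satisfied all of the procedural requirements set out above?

Yes

Step 1 — 7 and 50 days from 8 July 2029 (when the transaction closes) are 15 July 2029 and 27 August 2029 respectively; 25 August 2029 falls inside that range.
Step 2 — 14 and 34 days from 25 August 2029 (when Form R-1 is filed) are 8 September 2029 and 28 September 2029 respectively; done 10 September 2029 — within the window.
Step 3 — 6 and 51 days from 25 September 2029 (end of the 15-day waiting period, which began when the investor circular is published on 10 September 2029) are 1 October 2029 and 15 November 2029 respectively; done 26 October 2029, which is between those dates.
Step 4 — 24 and 69 days from 26 October 2029 (when the supplementary schedule is filed) are 19 November 2029 and 3 January 2030 respectively; done 1 January 2030, which is between those dates.
Step 5 — counting 14 days from 5 February 2030 (end of the 35-day review period, which began when the auditor's consent is delivered on 1 January 2030) gives a deadline of 19 February 2030; 8 February 2030 is within that limit.
Step 6 — 17 and 49 days from 8 February 2030 (when the website notice is posted) are 25 February 2030 and 29 March 2030 respectively; done 26 February 2030 — within the window.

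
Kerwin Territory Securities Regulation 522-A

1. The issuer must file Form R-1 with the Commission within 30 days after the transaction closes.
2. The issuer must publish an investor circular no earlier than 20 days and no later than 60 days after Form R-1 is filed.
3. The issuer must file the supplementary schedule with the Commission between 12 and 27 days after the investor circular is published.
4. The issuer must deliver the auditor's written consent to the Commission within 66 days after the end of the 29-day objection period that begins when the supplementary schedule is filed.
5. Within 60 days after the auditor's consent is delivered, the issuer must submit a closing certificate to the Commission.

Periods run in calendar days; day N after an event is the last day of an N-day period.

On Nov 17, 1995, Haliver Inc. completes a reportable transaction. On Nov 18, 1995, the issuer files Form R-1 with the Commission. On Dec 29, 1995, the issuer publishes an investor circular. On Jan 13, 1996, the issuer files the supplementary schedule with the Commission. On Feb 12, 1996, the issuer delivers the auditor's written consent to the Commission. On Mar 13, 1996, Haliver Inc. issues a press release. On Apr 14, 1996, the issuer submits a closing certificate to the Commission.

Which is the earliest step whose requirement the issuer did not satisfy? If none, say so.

Step 5

Step 1: 30 days after Nov 17, 1995 (when the transaction closes) is Dec 17, 1995; done Nov 18, 1995 — timely.
Step 2: the window is 20–60 days after Nov 18, 1995 (when Form R-1 is filed), so Dec 8, 1995 through Jan 17, 1996; done Dec 29, 1995 — within the window.
Step 3: the window is 12–27 days after Dec 29, 1995 (when the investor circular is published), so Jan 10, 1996 through Jan 25, 1996; done Jan 13, 1996, which is between those dates.
Step 4: 66 days after Feb 11, 1996 (end of the 29-day objection period, which began when the supplementary schedule is filed on Jan 13, 1996) is Apr 17, 1996; completed Feb 12, 1996, before the deadline.
Step 5: 60 days after Feb 12, 1996 (when the auditor's consent is delivered) is Apr 12, 1996; not done until Apr 14, 1996, 2 days after the deadline.
The analysis stops there.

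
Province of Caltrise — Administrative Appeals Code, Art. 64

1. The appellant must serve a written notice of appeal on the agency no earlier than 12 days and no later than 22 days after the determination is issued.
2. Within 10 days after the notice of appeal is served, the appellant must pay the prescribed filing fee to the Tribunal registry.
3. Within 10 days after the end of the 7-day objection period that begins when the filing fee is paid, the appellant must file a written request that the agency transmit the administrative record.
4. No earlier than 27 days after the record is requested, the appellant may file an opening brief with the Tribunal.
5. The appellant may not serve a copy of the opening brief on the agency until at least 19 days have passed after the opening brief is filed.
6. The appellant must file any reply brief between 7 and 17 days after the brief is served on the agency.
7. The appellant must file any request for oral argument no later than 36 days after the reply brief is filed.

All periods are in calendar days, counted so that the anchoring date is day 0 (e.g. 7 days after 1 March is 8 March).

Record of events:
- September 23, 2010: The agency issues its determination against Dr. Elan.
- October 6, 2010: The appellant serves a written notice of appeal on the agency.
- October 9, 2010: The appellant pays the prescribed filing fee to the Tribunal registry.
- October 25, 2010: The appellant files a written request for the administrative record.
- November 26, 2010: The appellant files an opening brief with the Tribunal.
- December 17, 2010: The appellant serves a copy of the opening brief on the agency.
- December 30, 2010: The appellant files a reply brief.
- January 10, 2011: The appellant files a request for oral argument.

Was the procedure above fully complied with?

Yes

Step 1 — 12 and 22 days from September 23, 2010 (when the determination is issued) are October 5, 2010 and October 15, 2010 respectively; done October 6, 2010, which is between those dates.
Step 2 — counting 10 days from October 6, 2010 (when the notice of appeal is served) gives a deadline of October 16, 2010; October 9, 2010 is within that limit.
Step 3 — counting 10 days from October 16, 2010 (end of the 7-day objection period, which began when the filing fee is paid on October 9, 2010) gives a deadline of October 26, 2010; done October 25, 2010 — timely.
Step 4 — must wait 27 days from October 25, 2010 (when the record is requested), so not before November 21, 2010; done November 26, 2010 — permitted.
Step 5 — must wait 19 days from November 26, 2010 (when the opening brief is filed), so not before December 15, 2010; December 17, 2010 is on or after that date.
Step 6 — 7 and 17 days from December 17, 2010 (when the brief is served on the agency) are December 24, 2010 and January 3, 2011 respectively; done December 30, 2010, which is between those dates.
Step 7 — counting 36 days from December 30, 2010 (when the reply brief is filed) gives a deadline of February 4, 2011; done January 10, 2011 — timely.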